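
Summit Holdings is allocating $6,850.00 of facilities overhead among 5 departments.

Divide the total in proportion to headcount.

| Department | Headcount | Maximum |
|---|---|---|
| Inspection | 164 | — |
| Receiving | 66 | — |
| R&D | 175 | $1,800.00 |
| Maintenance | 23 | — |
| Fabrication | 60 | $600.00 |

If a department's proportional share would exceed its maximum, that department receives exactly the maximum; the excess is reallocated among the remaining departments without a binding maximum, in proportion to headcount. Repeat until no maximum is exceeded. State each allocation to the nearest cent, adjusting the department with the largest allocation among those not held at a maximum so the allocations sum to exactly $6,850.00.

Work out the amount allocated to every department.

Inspection: $2,884.58; Receiving: $1,160.87; R&D: $1,800.00; Maintenance: $404.55; Fabrication: $600.00

Combined headcount = 488.
Unconstrained shares: Inspection 2,302.0492; Receiving 926.4344; R&D 2,456.4549; Maintenance 322.8484; Fabrication 842.2131.
Cap binds for R&D ($1,800.00), Fabrication ($600.00); residual $4,450.00 reallocated over remaining headcount 253.
Redistributed shares: Inspection 2,884.58498 → $2,884.58; Receiving 1,160.8696 → $1,160.87; Maintenance 404.5455 → $404.55.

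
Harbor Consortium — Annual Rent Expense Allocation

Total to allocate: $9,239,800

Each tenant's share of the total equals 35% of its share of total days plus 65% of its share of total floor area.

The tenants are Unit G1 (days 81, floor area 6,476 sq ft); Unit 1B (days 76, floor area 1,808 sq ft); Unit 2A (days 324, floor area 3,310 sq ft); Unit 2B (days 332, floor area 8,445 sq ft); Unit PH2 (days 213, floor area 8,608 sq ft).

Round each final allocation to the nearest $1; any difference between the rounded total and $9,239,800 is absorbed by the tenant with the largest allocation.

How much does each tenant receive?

Unit G1: $1,613,010 | Unit 1B: $618,599 | Unit 2A: $1,715,186 | Unit 2B: $2,816,958 | Unit PH2: $2,476,047

Days total 1,026; floor area total 28,647.
Blended shares (35% days + 65% floor area): Unit G1 0.1746; Unit 1B 0.0669; Unit 2A 0.1856; Unit 2B 0.3049; Unit PH2 0.2680.
Pro-rata amounts: Unit G1 1,613,009.64; Unit 1B 618,599.24; Unit 2A 1,715,185.61; Unit 2B 2,816,958.93; Unit PH2 2,476,046.58.
At nearest $1: Unit G1 $1,613,010; Unit 1B $618,599; Unit 2A $1,715,186; Unit 2B $2,816,959; Unit PH2 $2,476,047. Sum = $9,239,801.
Difference $9,239,800 − $9,239,801 = −$1 applied to largest allocation (Unit 2B): Unit 2B becomes $2,816,958.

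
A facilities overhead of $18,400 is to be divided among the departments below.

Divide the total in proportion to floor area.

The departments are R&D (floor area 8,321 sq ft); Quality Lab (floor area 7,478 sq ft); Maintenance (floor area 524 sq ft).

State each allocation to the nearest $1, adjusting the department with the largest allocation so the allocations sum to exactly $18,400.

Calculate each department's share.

Sum of floor area: 16,323.
Proportional shares: R&D 8,321/16,323 × $18,400 = 9,379.80; Quality Lab 7,478/16,323 × $18,400 = 8,429.53; Maintenance 524/16,323 × $18,400 = 590.68.
Rounded to nearest $1: R&D $9,380; Quality Lab $8,430; Maintenance $591. Sum = $18,401.
Difference $18,400 − $18,401 = −$1 applied to largest allocation (R&D): R&D becomes $9,379.

R&D: $9,379 | Quality Lab: $8,430 | Maintenance: $591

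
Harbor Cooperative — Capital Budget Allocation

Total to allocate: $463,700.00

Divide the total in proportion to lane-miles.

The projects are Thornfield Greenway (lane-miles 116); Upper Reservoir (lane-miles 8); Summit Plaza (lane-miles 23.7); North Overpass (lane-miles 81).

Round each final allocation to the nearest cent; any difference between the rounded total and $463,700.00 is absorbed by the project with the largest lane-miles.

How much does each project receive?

Thornfield Greenway: $235,195.45; Upper Reservoir: $16,220.38; Summit Plaza: $48,052.86; North Overpass: $164,231.31

Lane-miles total: 116 + 8 + 23.7 + 81 = 228.7.
Proportional shares: Thornfield Greenway 235,195.4526; Upper Reservoir 16,220.3760; Summit Plaza 48,052.8640; North Overpass 164,231.3074.
Rounded to nearest cent: Thornfield Greenway $235,195.45; Upper Reservoir $16,220.38; Summit Plaza $48,052.86; North Overpass $164,231.31. Sum = $463,700.00.
Sum already equals the total — no adjustment.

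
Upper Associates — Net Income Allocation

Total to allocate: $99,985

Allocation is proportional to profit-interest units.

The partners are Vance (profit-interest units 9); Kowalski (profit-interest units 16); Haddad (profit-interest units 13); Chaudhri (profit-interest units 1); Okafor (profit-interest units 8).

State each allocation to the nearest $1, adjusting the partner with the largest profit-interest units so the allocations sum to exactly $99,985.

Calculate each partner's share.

Profit-interest units total: 47.
Pro-rata amounts: Vance 9/47 × $99,985 = 19,146.06; Kowalski 16/47 × $99,985 = 34,037.45; Haddad 13/47 × $99,985 = 27,655.43; Chaudhri 1/47 × $99,985 = 2,127.34; Okafor 8/47 × $99,985 = 17,018.72.
After rounding ($1): Vance $19,146; Kowalski $34,037; Haddad $27,655; Chaudhri $2,127; Okafor $17,019. Sum = $99,984.
Difference $99,985 − $99,984 = +$1 applied to largest profit-interest units (Kowalski): Kowalski becomes $34,038.

Vance: $19,146 | Kowalski: $34,038 | Haddad: $27,655 | Chaudhri: $2,127 | Okafor: $17,019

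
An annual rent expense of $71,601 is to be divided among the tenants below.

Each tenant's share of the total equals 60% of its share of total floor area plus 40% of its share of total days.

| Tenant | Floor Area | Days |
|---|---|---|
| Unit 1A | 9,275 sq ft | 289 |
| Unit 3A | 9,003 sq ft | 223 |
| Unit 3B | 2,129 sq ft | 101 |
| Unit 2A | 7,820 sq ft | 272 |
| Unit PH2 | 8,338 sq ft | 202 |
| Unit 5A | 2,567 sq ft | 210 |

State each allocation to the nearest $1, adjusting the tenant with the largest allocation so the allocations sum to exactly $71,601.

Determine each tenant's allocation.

Totals — floor area 39,132, days 1,297.
Composite weights (60% floor area + 40% days): Unit 1A 0.2313; Unit 3A 0.2068; Unit 3B 0.0638; Unit 2A 0.2038; Unit PH2 0.1901; Unit 5A 0.1041.
Raw shares: Unit 1A 16,564.16; Unit 3A 14,808.13; Unit 3B 4,567.58; Unit 2A 14,591.41; Unit PH2 13,614.35; Unit 5A 7,455.38.
Rounded to nearest $1: Unit 1A $16,564; Unit 3A $14,808; Unit 3B $4,568; Unit 2A $14,591; Unit PH2 $13,614; Unit 5A $7,455. Sum = $71,600.
Difference $71,601 − $71,600 = +$1 applied to largest allocation (Unit 1A): Unit 1A becomes $16,565.

Unit 1A: $16,565; Unit 3A: $14,808; Unit 3B: $4,568; Unit 2A: $14,591; Unit PH2: $13,614; Unit 5A: $7,455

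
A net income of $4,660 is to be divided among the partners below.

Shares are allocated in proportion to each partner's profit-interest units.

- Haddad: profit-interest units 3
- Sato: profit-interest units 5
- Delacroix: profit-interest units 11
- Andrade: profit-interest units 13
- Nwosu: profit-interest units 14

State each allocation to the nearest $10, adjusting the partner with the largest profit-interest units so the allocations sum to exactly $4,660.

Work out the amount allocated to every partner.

Total profit-interest units = 3 + 5 + 11 + 13 + 14 = 46.
Unrounded shares: Haddad 303.91; Sato 506.52; Delacroix 1,114.35; Andrade 1,316.96; Nwosu 1,418.26.
Rounded to nearest $10: Haddad $300; Sato $510; Delacroix $1,110; Andrade $1,320; Nwosu $1,420. Sum = $4,660.
No rounding difference to absorb.

Haddad: $300 | Sato: $510 | Delacroix: $1,110 | Andrade: $1,320 | Nwosu: $1,420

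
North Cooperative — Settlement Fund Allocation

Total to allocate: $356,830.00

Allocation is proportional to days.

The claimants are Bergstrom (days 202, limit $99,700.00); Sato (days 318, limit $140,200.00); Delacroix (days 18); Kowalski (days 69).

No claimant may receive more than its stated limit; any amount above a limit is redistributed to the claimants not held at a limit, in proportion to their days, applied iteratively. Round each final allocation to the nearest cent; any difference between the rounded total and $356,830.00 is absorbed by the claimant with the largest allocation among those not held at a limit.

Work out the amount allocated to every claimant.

Total days = 607.
Proportional shares (ignoring caps): Bergstrom 118,747.3806; Sato 186,938.9456; Delacroix 10,581.4498; Kowalski 40,562.2241.
Capped: Bergstrom ($99,700.00), Sato ($140,200.00); residual $116,930.00 reallocated over remaining days 87.
Shares after redistribution: Delacroix 24,192.4138 → $24,192.41; Kowalski 92,737.5862 → $92,737.59.

Bergstrom: $99,700.00 · Sato: $140,200.00 · Delacroix: $24,192.41 · Kowalski: $92,737.59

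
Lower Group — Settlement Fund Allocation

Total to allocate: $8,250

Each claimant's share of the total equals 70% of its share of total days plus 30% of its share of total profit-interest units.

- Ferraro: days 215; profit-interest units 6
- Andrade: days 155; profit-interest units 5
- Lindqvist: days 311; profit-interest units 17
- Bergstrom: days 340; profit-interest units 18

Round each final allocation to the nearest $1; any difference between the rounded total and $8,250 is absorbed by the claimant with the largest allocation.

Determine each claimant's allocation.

Ferraro: $1,539 | Andrade: $1,146 | Lindqvist: $2,674 | Bergstrom: $2,891

Totals — days 1,021, profit-interest units 46.
Combined weights (70% days + 30% profit-interest units): Ferraro 0.1865; Andrade 0.1389; Lindqvist 0.3241; Bergstrom 0.3505.
Proportional shares: Ferraro 1,538.91; Andrade 1,145.74; Lindqvist 2,673.76; Bergstrom 2,891.59.
Rounded to nearest $1: Ferraro $1,539; Andrade $1,146; Lindqvist $2,674; Bergstrom $2,892. Sum = $8,251.
Difference $8,250 − $8,251 = −$1 applied to largest allocation (Bergstrom): Bergstrom becomes $2,891.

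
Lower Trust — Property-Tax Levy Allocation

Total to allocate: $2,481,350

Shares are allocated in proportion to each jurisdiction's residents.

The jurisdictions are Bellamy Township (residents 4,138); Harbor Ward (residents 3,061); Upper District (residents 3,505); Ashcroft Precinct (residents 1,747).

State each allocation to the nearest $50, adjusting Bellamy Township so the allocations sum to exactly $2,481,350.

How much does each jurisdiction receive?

Bellamy Township: $824,700 | Harbor Ward: $610,000 | Upper District: $698,500 | Ashcroft Precinct: $348,150

Total residents = 12,451.
Raw shares: Bellamy Township 4,138/12,451 × $2,481,350 = 824,658.77; Harbor Ward 3,061/12,451 × $2,481,350 = 610,024.28; Upper District 3,505/12,451 × $2,481,350 = 698,508.69; Ashcroft Precinct 1,747/12,451 × $2,481,350 = 348,158.26.
After rounding ($50): Bellamy Township $824,650; Harbor Ward $610,000; Upper District $698,500; Ashcroft Precinct $348,150. Sum = $2,481,300.
Difference $2,481,350 − $2,481,300 = +$50 applied to Bellamy Township: Bellamy Township becomes $824,700.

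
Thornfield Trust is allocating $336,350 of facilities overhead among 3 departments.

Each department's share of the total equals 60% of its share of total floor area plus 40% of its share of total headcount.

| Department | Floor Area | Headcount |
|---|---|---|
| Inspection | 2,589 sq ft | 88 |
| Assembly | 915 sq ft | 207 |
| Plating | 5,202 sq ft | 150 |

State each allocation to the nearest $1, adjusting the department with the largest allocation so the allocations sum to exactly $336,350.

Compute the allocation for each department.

Floor area total 8,706; headcount total 445.
Combined weights (60% floor area + 40% headcount): Inspection 0.2575; Assembly 0.2491; Plating 0.4933.
Raw shares: Inspection 86,620.15; Assembly 83,793.99; Plating 165,935.86.
At nearest $1: Inspection $86,620; Assembly $83,794; Plating $165,936. Sum = $336,350.
Rounded total matches; no reconciliation needed.

Inspection: $86,620 | Assembly: $83,794 | Plating: $165,936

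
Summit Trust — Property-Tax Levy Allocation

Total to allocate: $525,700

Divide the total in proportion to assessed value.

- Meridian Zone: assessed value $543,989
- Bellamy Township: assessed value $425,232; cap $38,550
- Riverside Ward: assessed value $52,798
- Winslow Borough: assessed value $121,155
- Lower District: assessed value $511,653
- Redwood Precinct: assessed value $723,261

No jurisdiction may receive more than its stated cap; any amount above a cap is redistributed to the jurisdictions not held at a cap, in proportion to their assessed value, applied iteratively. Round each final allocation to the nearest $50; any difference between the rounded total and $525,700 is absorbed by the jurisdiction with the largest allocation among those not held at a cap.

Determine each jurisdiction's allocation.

Meridian Zone: $135,700 | Bellamy Township: $38,550 | Riverside Ward: $13,150 | Winslow Borough: $30,200 | Lower District: $127,650 | Redwood Precinct: $180,450

Combined assessed value = 2,378,088.
Unconstrained shares: Meridian Zone 120,254.18; Bellamy Township 94,001.76; Riverside Ward 11,671.52; Winslow Borough 26,782.52; Lower District 113,105.98; Redwood Precinct 159,884.04.
Cap binds for Bellamy Township ($38,550); residual $487,150 reallocated over remaining assessed value 1,952,856.
Remaining shares: Meridian Zone 135,700.86 → $135,700; Riverside Ward 13,170.73 → $13,150; Winslow Borough 30,222.74 → $30,200; Lower District 127,634.48 → $127,650; Redwood Precinct 180,421.19 → $180,400.
Rounding difference +$50 applied to Redwood Precinct → $180,450.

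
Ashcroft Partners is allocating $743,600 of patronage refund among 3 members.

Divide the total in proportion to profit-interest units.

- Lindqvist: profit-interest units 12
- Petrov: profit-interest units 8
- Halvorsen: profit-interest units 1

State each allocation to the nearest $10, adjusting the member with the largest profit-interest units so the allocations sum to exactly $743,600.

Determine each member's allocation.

Combined profit-interest units = 12 + 8 + 1 = 21.
Proportional shares: Lindqvist 424,914.29; Petrov 283,276.19; Halvorsen 35,409.52.
After rounding ($10): Lindqvist $424,910; Petrov $283,280; Halvorsen $35,410. Sum = $743,600.
Rounded total matches; no reconciliation needed.

Lindqvist: $424,910 · Petrov: $283,280 · Halvorsen: $35,410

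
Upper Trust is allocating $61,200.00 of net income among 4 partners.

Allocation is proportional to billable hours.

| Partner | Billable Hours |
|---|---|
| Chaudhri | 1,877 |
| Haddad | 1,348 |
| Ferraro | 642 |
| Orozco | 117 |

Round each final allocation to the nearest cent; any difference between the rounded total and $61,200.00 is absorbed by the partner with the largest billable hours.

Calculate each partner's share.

Combined billable hours = 1,877 + 1,348 + 642 + 117 = 3,984.
Raw shares: Chaudhri 28,833.4337; Haddad 20,707.2289; Ferraro 9,862.0482; Orozco 1,797.2892.
After rounding (cent): Chaudhri $28,833.43; Haddad $20,707.23; Ferraro $9,862.05; Orozco $1,797.29. Sum = $61,200.00.
No rounding difference to absorb.

Chaudhri: $28,833.43; Haddad: $20,707.23; Ferraro: $9,862.05; Orozco: $1,797.29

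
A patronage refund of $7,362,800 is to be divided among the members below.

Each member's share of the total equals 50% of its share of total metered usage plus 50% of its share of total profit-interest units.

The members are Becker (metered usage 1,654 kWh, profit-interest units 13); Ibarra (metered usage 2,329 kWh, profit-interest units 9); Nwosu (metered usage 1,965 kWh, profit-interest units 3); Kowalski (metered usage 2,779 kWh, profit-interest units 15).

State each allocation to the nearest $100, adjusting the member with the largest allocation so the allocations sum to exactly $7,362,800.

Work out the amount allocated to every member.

Metered usage total 8,727; profit-interest units total 40.
Composite weights (50% metered usage + 50% profit-interest units): Becker 0.2573; Ibarra 0.2459; Nwosu 0.1501; Kowalski 0.3467.
Unrounded shares: Becker 1,894,178.80; Ibarra 1,810,780.98; Nwosu 1,105,021.12; Kowalski 2,552,819.10.
After rounding ($100): Becker $1,894,200; Ibarra $1,810,800; Nwosu $1,105,000; Kowalski $2,552,800. Sum = $7,362,800.
Sum already equals the total — no adjustment.

Becker: $1,894,200 | Ibarra: $1,810,800 | Nwosu: $1,105,000 | Kowalski: $2,552,800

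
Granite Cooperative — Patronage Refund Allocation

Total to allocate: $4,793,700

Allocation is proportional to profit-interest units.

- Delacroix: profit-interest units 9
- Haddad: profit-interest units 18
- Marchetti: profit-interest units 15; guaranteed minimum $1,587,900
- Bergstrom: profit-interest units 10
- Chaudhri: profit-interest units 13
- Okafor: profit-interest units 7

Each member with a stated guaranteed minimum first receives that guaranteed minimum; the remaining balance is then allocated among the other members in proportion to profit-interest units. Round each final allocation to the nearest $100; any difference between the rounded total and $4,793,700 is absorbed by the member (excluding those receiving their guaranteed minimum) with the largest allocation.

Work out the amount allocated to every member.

Delacroix: $506,200; Haddad: $1,012,400; Marchetti: $1,587,900; Bergstrom: $562,400; Chaudhri: $731,100; Okafor: $393,700

Guaranteed amounts: Marchetti $1,587,900. Balance $3,205,800.
Balance split over remaining profit-interest units 57: Delacroix 506,178.95 → $506,200; Haddad 1,012,357.89 → $1,012,400; Bergstrom 562,421.05 → $562,400; Chaudhri 731,147.37 → $731,100; Okafor 393,694.74 → $393,700.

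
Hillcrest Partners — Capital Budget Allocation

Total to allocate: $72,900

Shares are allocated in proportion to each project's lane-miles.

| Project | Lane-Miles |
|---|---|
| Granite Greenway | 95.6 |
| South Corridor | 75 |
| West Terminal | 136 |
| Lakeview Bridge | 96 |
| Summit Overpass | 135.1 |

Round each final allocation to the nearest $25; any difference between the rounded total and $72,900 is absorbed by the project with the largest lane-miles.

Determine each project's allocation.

Granite Greenway: $12,950 · South Corridor: $10,175 · West Terminal: $18,425 · Lakeview Bridge: $13,025 · Summit Overpass: $18,325

Combined lane-miles = 537.7.
Pro-rata amounts: Granite Greenway 95.6/537.7 × $72,900 = 12,961.21; South Corridor 75/537.7 × $72,900 = 10,168.31; West Terminal 136/537.7 × $72,900 = 18,438.53; Lakeview Bridge 96/537.7 × $72,900 = 13,015.44; Summit Overpass 135.1/537.7 × $72,900 = 18,316.51.
After rounding ($25): Granite Greenway $12,950; South Corridor $10,175; West Terminal $18,450; Lakeview Bridge $13,025; Summit Overpass $18,325. Sum = $72,925.
Difference $72,900 − $72,925 = −$25 applied to largest lane-miles (West Terminal): West Terminal becomes $18,425.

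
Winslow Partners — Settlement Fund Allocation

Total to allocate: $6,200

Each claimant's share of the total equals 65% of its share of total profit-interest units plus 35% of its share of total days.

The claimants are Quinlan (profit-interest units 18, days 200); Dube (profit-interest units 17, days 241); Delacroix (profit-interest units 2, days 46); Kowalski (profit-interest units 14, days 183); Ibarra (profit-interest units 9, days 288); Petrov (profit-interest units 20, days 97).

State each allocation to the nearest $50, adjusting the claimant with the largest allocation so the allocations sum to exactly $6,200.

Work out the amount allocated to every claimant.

Quinlan: $1,300; Dube: $1,350; Delacroix: $200; Kowalski: $1,100; Ibarra: $1,050; Petrov: $1,200

Profit-interest units total 80; days total 1,055.
Composite weights (65% profit-interest units + 35% days): Quinlan 0.2126; Dube 0.2181; Delacroix 0.0315; Kowalski 0.1745; Ibarra 0.1687; Petrov 0.1947.
Raw shares: Quinlan 1,318.12; Dube 1,352.08; Delacroix 195.37; Kowalski 1,081.66; Ibarra 1,045.75; Petrov 1,207.02.
At nearest $50: Quinlan $1,300; Dube $1,350; Delacroix $200; Kowalski $1,100; Ibarra $1,050; Petrov $1,200. Sum = $6,200.
Rounded total matches; no reconciliation needed.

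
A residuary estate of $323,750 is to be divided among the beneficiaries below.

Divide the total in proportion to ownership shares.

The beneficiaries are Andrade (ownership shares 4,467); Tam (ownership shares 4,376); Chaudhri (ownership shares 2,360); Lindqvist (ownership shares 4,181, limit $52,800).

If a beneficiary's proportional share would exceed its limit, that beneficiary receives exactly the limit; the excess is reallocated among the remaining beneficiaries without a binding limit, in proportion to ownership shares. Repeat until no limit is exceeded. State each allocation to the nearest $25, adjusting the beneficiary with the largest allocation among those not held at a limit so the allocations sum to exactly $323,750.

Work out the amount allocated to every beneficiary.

Ownership shares total: 15,384.
Unconstrained shares: Andrade 94,006.19; Tam 92,091.13; Chaudhri 49,665.24; Lindqvist 87,987.44.
Cap binds for Lindqvist ($52,800); balance $270,950 reallocated over remaining ownership shares 11,203.
Remaining shares: Andrade 108,036.57 → $108,025; Tam 105,835.69 → $105,825; Chaudhri 57,077.75 → $57,075.
Rounding difference +$25 applied to Andrade → $108,050.

Andrade: $108,050; Tam: $105,825; Chaudhri: $57,075; Lindqvist: $52,800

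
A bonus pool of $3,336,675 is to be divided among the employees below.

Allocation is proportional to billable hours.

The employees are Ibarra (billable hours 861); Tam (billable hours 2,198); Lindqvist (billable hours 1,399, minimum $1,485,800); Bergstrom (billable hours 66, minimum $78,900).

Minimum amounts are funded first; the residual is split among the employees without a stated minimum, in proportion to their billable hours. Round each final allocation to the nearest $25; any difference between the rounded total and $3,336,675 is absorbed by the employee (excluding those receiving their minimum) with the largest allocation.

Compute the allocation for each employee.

Ibarra: $498,750; Tam: $1,273,225; Lindqvist: $1,485,800; Bergstrom: $78,900

Minimums first: Lindqvist $1,485,800; Bergstrom $78,900. Balance $1,771,975.
Balance split over remaining billable hours 3,059: Ibarra 498,748.11 → $498,750; Tam 1,273,226.89 → $1,273,225.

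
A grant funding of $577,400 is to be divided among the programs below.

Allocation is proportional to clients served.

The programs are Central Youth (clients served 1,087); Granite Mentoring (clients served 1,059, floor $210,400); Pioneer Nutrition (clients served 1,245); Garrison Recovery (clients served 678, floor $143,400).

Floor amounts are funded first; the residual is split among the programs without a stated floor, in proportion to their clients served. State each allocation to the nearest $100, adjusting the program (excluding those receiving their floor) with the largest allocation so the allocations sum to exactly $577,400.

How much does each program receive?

Minimums first: Granite Mentoring $210,400; Garrison Recovery $143,400. Residual $223,600.
Residual split over remaining clients served 2,332: Central Youth 104,225.21 → $104,200; Pioneer Nutrition 119,374.79 → $119,400.

Central Youth: $104,200; Granite Mentoring: $210,400; Pioneer Nutrition: $119,400; Garrison Recovery: $143,400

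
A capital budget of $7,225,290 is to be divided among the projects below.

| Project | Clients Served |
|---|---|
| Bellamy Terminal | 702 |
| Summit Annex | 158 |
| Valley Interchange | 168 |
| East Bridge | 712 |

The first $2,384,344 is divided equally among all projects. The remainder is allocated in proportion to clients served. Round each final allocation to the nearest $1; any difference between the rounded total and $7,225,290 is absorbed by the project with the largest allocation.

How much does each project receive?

Bellamy Terminal: $2,549,157; Summit Annex: $1,035,666; Valley Interchange: $1,063,488; East Bridge: $2,576,979

$2,384,344 shared equally gives $596,086 per project.
Remainder $4,840,946 by clients served (total 1,740): Bellamy Terminal 1,953,071.32 → $1,953,071; Summit Annex 439,580.15 → $439,580; Valley Interchange 467,401.68 → $467,402; East Bridge 1,980,892.85 → $1,980,893.
Totals: Bellamy Terminal $596,086 + $1,953,071 = $2,549,157; Summit Annex $596,086 + $439,580 = $1,035,666; Valley Interchange $596,086 + $467,402 = $1,063,488; East Bridge $596,086 + $1,980,893 = $2,576,979.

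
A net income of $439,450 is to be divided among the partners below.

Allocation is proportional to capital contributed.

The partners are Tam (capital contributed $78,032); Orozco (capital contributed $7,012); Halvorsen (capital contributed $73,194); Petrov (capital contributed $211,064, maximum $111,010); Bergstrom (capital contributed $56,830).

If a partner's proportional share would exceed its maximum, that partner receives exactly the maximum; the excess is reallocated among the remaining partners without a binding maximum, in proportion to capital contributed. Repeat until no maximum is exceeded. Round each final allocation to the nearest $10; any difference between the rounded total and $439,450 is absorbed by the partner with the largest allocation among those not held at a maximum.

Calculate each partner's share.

Tam: $119,160 · Orozco: $10,710 · Halvorsen: $111,780 · Petrov: $111,010 · Bergstrom: $86,790

Combined capital contributed = 426,132.
Unconstrained shares: Tam 80,470.75; Orozco 7,231.15; Halvorsen 75,481.55; Petrov 217,660.43; Bergstrom 58,606.12.
Held at cap: Petrov ($111,010); residual $328,440 reallocated over remaining capital contributed 215,068.
Remaining shares: Tam 119,166.17 → $119,170; Orozco 10,708.34 → $10,710; Halvorsen 111,777.84 → $111,780; Bergstrom 86,787.64 → $86,790.
Rounding difference −$10 applied to Tam → $119,160.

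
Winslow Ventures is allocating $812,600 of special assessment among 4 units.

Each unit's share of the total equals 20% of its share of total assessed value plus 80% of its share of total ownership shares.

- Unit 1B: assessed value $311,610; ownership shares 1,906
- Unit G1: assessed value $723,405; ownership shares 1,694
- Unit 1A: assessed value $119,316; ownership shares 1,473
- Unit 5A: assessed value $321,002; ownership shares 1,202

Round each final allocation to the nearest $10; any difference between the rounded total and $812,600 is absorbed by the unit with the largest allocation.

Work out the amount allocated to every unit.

Assessed value total 1,475,333; ownership shares total 6,275.
Blended shares (20% assessed value + 80% ownership shares): Unit 1B 0.2852; Unit G1 0.3140; Unit 1A 0.2040; Unit 5A 0.1968.
Proportional shares: Unit 1B 231,784.95; Unit G1 255,184.68; Unit 1A 165,744.09; Unit 5A 159,886.28.
At nearest $10: Unit 1B $231,780; Unit G1 $255,180; Unit 1A $165,740; Unit 5A $159,890. Sum = $812,590.
Difference $812,600 − $812,590 = +$10 applied to largest allocation (Unit G1): Unit G1 becomes $255,190.

Unit 1B: $231,780; Unit G1: $255,190; Unit 1A: $165,740; Unit 5A: $159,890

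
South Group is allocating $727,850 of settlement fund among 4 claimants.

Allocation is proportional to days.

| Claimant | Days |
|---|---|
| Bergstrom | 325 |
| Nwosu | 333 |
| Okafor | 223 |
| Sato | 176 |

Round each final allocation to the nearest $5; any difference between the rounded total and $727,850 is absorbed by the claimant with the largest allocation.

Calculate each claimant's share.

Days total: 1,057.
Proportional shares: Bergstrom 325/1,057 × $727,850 = 223,794.94; Nwosu 333/1,057 × $727,850 = 229,303.74; Okafor 223/1,057 × $727,850 = 153,557.76; Sato 176/1,057 × $727,850 = 121,193.57.
At nearest $5: Bergstrom $223,795; Nwosu $229,305; Okafor $153,560; Sato $121,195. Sum = $727,855.
Difference $727,850 − $727,855 = −$5 applied to largest allocation (Nwosu): Nwosu becomes $229,300.

Bergstrom: $223,795 · Nwosu: $229,300 · Okafor: $153,560 · Sato: $121,195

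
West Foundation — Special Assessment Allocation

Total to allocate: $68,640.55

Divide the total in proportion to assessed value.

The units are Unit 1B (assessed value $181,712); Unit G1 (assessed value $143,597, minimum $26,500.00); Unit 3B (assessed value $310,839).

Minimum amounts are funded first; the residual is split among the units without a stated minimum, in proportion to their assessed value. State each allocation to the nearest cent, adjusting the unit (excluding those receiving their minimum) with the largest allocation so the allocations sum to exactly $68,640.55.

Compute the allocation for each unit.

Minimums first: Unit G1 $26,500.00. Residual $42,140.55.
Residual split over remaining assessed value 492,551: Unit 1B 15,546.4990 → $15,546.50; Unit 3B 26,594.0510 → $26,594.05.

Unit 1B: $15,546.50; Unit G1: $26,500.00; Unit 3B: $26,594.05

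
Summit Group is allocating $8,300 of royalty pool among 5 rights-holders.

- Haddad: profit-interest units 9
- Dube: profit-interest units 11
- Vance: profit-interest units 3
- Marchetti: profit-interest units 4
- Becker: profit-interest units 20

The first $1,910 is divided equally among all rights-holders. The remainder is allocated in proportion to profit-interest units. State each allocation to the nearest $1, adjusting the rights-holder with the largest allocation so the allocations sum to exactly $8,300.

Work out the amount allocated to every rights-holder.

$1,910 shared equally gives $382 per rights-holder.
Remainder $6,390 by profit-interest units (total 47): Haddad 1,223.62 → $1,224; Dube 1,495.53 → $1,496; Vance 407.87 → $408; Marchetti 543.83 → $544; Becker 2,719.15 → $2,719.
Rounding difference −$1 on remainder applied to Becker.
Totals: Haddad $382 + $1,224 = $1,606; Dube $382 + $1,496 = $1,878; Vance $382 + $408 = $790; Marchetti $382 + $544 = $926; Becker $382 + $2,718 = $3,100.

Haddad: $1,606 · Dube: $1,878 · Vance: $790 · Marchetti: $926 · Becker: $3,100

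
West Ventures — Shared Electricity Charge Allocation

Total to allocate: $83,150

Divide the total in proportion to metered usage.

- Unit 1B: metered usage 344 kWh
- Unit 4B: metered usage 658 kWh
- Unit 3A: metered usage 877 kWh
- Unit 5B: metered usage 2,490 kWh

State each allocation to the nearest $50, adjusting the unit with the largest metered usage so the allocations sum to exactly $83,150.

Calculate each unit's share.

Combined metered usage = 344 + 658 + 877 + 2,490 = 4,369.
Pro-rata amounts: Unit 1B 6,546.94; Unit 4B 12,522.93; Unit 3A 16,690.90; Unit 5B 47,389.22.
Rounded to nearest $50: Unit 1B $6,550; Unit 4B $12,500; Unit 3A $16,700; Unit 5B $47,400. Sum = $83,150.
No rounding difference to absorb.

Unit 1B: $6,550 · Unit 4B: $12,500 · Unit 3A: $16,700 · Unit 5B: $47,400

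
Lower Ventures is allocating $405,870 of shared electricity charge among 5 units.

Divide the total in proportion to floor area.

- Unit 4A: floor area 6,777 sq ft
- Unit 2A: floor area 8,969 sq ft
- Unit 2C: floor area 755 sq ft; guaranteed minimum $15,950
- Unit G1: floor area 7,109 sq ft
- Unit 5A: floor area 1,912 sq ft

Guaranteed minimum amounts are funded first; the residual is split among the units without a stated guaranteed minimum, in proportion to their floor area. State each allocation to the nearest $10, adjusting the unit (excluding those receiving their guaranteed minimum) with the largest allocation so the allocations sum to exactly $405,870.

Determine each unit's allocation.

Minimums first: Unit 2C $15,950. Remaining pool $389,920.
Remaining pool split over remaining floor area 24,767: Unit 4A 106,693.90 → $106,690; Unit 2A 141,203.72 → $141,200; Unit G1 111,920.75 → $111,920; Unit 5A 30,101.63 → $30,100.
Rounding difference +$10 applied to Unit 2A → $141,210.

Unit 4A: $106,690; Unit 2A: $141,210; Unit 2C: $15,950; Unit G1: $111,920; Unit 5A: $30,100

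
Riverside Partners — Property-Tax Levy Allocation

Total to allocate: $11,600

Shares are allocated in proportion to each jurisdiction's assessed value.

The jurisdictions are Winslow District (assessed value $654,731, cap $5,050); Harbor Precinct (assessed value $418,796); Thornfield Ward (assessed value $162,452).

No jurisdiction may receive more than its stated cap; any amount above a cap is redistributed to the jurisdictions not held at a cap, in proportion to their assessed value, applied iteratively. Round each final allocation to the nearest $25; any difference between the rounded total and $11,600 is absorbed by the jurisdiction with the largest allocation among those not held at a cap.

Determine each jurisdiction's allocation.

Winslow District: $5,050; Harbor Precinct: $4,725; Thornfield Ward: $1,825

Assessed value total: 1,235,979.
Unconstrained shares: Winslow District 6,144.83; Harbor Precinct 3,930.51; Thornfield Ward 1,524.66.
Cap binds for Winslow District ($5,050); remaining pool $6,550 reallocated over remaining assessed value 581,248.
Remaining shares: Harbor Precinct 4,719.35 → $4,725; Thornfield Ward 1,830.65 → $1,825.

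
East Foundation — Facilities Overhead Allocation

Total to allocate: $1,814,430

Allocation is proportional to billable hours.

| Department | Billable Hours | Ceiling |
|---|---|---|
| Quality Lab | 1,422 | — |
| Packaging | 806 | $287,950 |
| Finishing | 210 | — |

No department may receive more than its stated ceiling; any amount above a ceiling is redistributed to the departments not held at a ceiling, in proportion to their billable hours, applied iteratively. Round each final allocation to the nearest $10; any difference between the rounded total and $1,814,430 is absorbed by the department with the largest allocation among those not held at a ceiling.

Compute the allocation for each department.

Combined billable hours = 2,438.
Unconstrained shares: Quality Lab 1,058,293.46; Packaging 599,848.47; Finishing 156,288.06.
Cap binds for Packaging ($287,950); balance $1,526,480 reallocated over remaining billable hours 1,632.
Remaining shares: Quality Lab 1,330,057.94 → $1,330,060; Finishing 196,422.06 → $196,420.

Quality Lab: $1,330,060 | Packaging: $287,950 | Finishing: $196,420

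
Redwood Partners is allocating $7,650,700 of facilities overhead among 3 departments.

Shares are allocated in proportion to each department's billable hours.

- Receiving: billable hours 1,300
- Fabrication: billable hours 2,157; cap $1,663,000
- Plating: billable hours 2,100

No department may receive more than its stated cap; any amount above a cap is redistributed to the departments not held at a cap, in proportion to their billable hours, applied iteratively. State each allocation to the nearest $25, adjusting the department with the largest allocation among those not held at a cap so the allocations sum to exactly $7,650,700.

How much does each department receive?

Billable hours total: 5,557.
Unconstrained shares: Receiving 1,789,798.45; Fabrication 2,969,688.66; Plating 2,891,212.88.
Held at cap: Fabrication ($1,663,000); residual $5,987,700 reallocated over remaining billable hours 3,400.
Redistributed shares: Receiving 2,289,414.71 → $2,289,425; Plating 3,698,285.29 → $3,698,275.

Receiving: $2,289,425; Fabrication: $1,663,000; Plating: $3,698,275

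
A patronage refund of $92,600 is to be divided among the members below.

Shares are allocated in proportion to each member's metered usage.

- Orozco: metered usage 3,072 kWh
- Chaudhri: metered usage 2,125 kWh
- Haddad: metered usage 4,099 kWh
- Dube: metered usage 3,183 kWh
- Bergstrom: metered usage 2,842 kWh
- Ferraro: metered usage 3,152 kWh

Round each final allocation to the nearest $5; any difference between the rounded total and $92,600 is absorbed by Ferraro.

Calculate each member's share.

Total metered usage = 18,473.
Raw shares: Orozco 3,072/18,473 × $92,600 = 15,399.08; Chaudhri 2,125/18,473 × $92,600 = 10,652.03; Haddad 4,099/18,473 × $92,600 = 20,547.14; Dube 3,183/18,473 × $92,600 = 15,955.49; Bergstrom 2,842/18,473 × $92,600 = 14,246.15; Ferraro 3,152/18,473 × $92,600 = 15,800.10.
Rounded to nearest $5: Orozco $15,400; Chaudhri $10,650; Haddad $20,545; Dube $15,955; Bergstrom $14,245; Ferraro $15,800. Sum = $92,595.
Difference $92,600 − $92,595 = +$5 applied to Ferraro: Ferraro becomes $15,805.

Orozco: $15,400 | Chaudhri: $10,650 | Haddad: $20,545 | Dube: $15,955 | Bergstrom: $14,245 | Ferraro: $15,805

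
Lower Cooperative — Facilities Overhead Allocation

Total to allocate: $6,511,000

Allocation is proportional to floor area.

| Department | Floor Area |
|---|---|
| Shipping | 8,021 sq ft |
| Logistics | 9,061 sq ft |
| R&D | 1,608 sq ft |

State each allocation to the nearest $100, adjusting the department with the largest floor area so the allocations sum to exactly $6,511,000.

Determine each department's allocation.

Sum of floor area: 18,690.
Unrounded shares: Shipping 8,021/18,690 × $6,511,000 = 2,794,260.62; Logistics 9,061/18,690 × $6,511,000 = 3,156,563.46; R&D 1,608/18,690 × $6,511,000 = 560,175.92.
At nearest $100: Shipping $2,794,300; Logistics $3,156,600; R&D $560,200. Sum = $6,511,100.
Difference $6,511,000 − $6,511,100 = −$100 applied to largest floor area (Logistics): Logistics becomes $3,156,500.

Shipping: $2,794,300 | Logistics: $3,156,500 | R&D: $560,200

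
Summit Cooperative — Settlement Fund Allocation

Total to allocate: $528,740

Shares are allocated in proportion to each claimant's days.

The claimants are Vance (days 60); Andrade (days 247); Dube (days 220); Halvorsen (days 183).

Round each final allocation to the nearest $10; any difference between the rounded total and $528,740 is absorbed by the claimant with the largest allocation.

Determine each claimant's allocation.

Sum of days: 710.
Proportional shares: Vance 60/710 × $528,740 = 44,682.25; Andrade 247/710 × $528,740 = 183,941.94; Dube 220/710 × $528,740 = 163,834.93; Halvorsen 183/710 × $528,740 = 136,280.87.
At nearest $10: Vance $44,680; Andrade $183,940; Dube $163,830; Halvorsen $136,280. Sum = $528,730.
Difference $528,740 − $528,730 = +$10 applied to largest allocation (Andrade): Andrade becomes $183,950.

Vance: $44,680 | Andrade: $183,950 | Dube: $163,830 | Halvorsen: $136,280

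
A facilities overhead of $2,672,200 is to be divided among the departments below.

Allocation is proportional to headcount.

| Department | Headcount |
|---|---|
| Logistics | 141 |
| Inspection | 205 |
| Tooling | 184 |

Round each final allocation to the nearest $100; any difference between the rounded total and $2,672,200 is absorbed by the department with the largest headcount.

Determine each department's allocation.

Logistics: $710,900 | Inspection: $1,033,600 | Tooling: $927,700

Sum of headcount: 141 + 205 + 184 = 530.
Proportional shares: Logistics 710,906.04; Inspection 1,033,586.79; Tooling 927,707.17.
After rounding ($100): Logistics $710,900; Inspection $1,033,600; Tooling $927,700. Sum = $2,672,200.
Sum already equals the total — no adjustment.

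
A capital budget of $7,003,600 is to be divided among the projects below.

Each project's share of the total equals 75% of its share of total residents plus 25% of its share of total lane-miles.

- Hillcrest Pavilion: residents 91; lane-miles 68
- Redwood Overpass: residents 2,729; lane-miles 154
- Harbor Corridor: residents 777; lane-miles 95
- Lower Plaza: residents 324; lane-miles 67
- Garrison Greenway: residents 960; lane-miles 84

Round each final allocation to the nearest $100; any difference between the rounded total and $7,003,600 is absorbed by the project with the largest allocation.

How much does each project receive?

Totals — residents 4,881, lane-miles 468.
Blended shares (75% residents + 25% lane-miles): Hillcrest Pavilion 0.0503; Redwood Overpass 0.5016; Harbor Corridor 0.1701; Lower Plaza 0.0856; Garrison Greenway 0.1924.
Proportional shares: Hillcrest Pavilion 352,334.14; Redwood Overpass 3,512,970.83; Harbor Corridor 1,191,588.17; Lower Plaza 599,336.42; Garrison Greenway 1,347,370.43.
At nearest $100: Hillcrest Pavilion $352,300; Redwood Overpass $3,513,000; Harbor Corridor $1,191,600; Lower Plaza $599,300; Garrison Greenway $1,347,400. Sum = $7,003,600.
Sum already equals the total — no adjustment.

Hillcrest Pavilion: $352,300 · Redwood Overpass: $3,513,000 · Harbor Corridor: $1,191,600 · Lower Plaza: $599,300 · Garrison Greenway: $1,347,400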